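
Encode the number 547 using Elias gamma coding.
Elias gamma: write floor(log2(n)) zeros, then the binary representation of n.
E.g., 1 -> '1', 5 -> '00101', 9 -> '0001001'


num_bits = floor(log2(547)) + 1 = 10
leading_zeros = num_bits - 1 = 9
binary(547) = 1000100011

Elias gamma(547) = '000000000' + '1000100011' = 0000000001000100011 (19 bits)


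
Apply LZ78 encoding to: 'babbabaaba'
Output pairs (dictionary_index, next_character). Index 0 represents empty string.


LZ78 encoding steps:
Dictionary: {0: ''}
Step 1: w='' (idx 0), next='b' -> output (0, 'b'), add 'b' as idx 1
Step 2: w='' (idx 0), next='a' -> output (0, 'a'), add 'a' as idx 2
Step 3: w='b' (idx 1), next='b' -> output (1, 'b'), add 'bb' as idx 3
Step 4: w='a' (idx 2), next='b' -> output (2, 'b'), add 'ab' as idx 4
Step 5: w='a' (idx 2), next='a' -> output (2, 'a'), add 'aa' as idx 5
Step 6: w='b' (idx 1), next='a' -> output (1, 'a'), add 'ba' as idx 6


Encoded: [(0, 'b'), (0, 'a'), (1, 'b'), (2, 'b'), (2, 'a'), (1, 'a')]


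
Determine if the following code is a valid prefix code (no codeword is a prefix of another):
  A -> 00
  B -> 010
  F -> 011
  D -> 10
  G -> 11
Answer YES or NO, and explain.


Checking each pair (does one codeword prefix another?):
  A='00' vs B='010': no prefix
  A='00' vs F='011': no prefix
  A='00' vs D='10': no prefix
  A='00' vs G='11': no prefix
  B='010' vs A='00': no prefix
  B='010' vs F='011': no prefix
  B='010' vs D='10': no prefix
  B='010' vs G='11': no prefix
  F='011' vs A='00': no prefix
  F='011' vs B='010': no prefix
  F='011' vs D='10': no prefix
  F='011' vs G='11': no prefix
  D='10' vs A='00': no prefix
  D='10' vs B='010': no prefix
  D='10' vs F='011': no prefix
  D='10' vs G='11': no prefix
  G='11' vs A='00': no prefix
  G='11' vs B='010': no prefix
  G='11' vs F='011': no prefix
  G='11' vs D='10': no prefix
No violation found over all pairs.

YES -- this is a valid prefix code. No codeword is a prefix of any other codeword.


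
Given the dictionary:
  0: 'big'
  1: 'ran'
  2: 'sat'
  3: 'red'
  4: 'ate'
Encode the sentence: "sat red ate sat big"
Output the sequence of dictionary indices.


Look up each word in the dictionary:
  'sat' -> 2
  'red' -> 3
  'ate' -> 4
  'sat' -> 2
  'big' -> 0

Encoded: [2, 3, 4, 2, 0]


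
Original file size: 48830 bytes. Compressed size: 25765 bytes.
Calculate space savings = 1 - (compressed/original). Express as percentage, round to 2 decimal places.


ratio = compressed/original = 25765/48830 = 0.527647
savings = 1 - ratio = 1 - 0.527647 = 0.472353
as a percentage: 0.472353 * 100 = 47.24%

Space savings = 1 - 25765/48830 = 47.24%


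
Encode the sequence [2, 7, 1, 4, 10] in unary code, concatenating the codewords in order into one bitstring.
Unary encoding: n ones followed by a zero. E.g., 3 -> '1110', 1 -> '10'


Encode each number as n ones followed by a terminating 0:
  2 -> 110 (3 bits)
  7 -> 11111110 (8 bits)
  1 -> 10 (2 bits)
  4 -> 11110 (5 bits)
  10 -> 11111111110 (11 bits)
Total length = 3 + 8 + 2 + 5 + 11 = 29 bits.

Unary([2, 7, 1, 4, 10]) = 11011111110101111011111111110 (29 bits)


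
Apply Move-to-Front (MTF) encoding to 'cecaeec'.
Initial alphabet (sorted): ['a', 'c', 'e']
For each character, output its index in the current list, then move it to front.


MTF encoding:
'c': index 1 in ['a', 'c', 'e'] -> ['c', 'a', 'e']
'e': index 2 in ['c', 'a', 'e'] -> ['e', 'c', 'a']
'c': index 1 in ['e', 'c', 'a'] -> ['c', 'e', 'a']
'a': index 2 in ['c', 'e', 'a'] -> ['a', 'c', 'e']
'e': index 2 in ['a', 'c', 'e'] -> ['e', 'a', 'c']
'e': index 0 in ['e', 'a', 'c'] -> ['e', 'a', 'c']
'c': index 2 in ['e', 'a', 'c'] -> ['c', 'e', 'a']


Output: [1, 2, 1, 2, 2, 0, 2]


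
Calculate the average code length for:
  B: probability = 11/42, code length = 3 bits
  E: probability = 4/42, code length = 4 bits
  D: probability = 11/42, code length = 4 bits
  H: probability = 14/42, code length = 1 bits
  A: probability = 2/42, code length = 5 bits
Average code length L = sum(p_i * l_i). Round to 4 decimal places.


Weighted contributions p_i * l_i:
  B: (11/42) * 3 = 33/42
  E: (4/42) * 4 = 16/42
  D: (11/42) * 4 = 44/42
  H: (14/42) * 1 = 14/42
  A: (2/42) * 5 = 10/42
Sum = (33 + 16 + 44 + 14 + 10)/42 = 117/42

L = 117/42 = 2.7857 bits/symbol


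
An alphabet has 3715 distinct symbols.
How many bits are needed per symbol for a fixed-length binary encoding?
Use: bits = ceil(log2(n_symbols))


log2(3715) = 11.8591
Bracket: 2^11 = 2048 < 3715 <= 2^12 = 4096
So ceil(log2(3715)) = 12

bits = ceil(log2(3715)) = ceil(11.8591) = 12 bits


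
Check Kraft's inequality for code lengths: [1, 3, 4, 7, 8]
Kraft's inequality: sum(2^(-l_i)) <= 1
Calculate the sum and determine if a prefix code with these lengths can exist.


Sum = 2^(-1) + 2^(-3) + 2^(-4) + 2^(-7) + 2^(-8)
    = 0.5 + 0.125 + 0.0625 + 0.0078125 + 0.00390625
    = 179/256 = 0.69921875
Since 0.69921875 <= 1, Kraft's inequality IS satisfied.
A prefix code with these lengths CAN exist.

Kraft sum = 0.69921875. Satisfied.


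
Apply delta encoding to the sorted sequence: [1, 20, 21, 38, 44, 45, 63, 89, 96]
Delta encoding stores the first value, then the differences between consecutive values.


First value: 1
Deltas:
  20 - 1 = 19
  21 - 20 = 1
  38 - 21 = 17
  44 - 38 = 6
  45 - 44 = 1
  63 - 45 = 18
  89 - 63 = 26
  96 - 89 = 7


Delta encoded: [1, 19, 1, 17, 6, 1, 18, 26, 7]


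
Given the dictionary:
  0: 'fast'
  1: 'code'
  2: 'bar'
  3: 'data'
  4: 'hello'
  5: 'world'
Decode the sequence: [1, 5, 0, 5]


Look up each index in the dictionary:
  1 -> 'code'
  5 -> 'world'
  0 -> 'fast'
  5 -> 'world'

Decoded: "code world fast world"


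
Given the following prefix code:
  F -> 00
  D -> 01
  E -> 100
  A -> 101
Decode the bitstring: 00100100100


Decoding step by step:
Bits 00 -> F
Bits 100 -> E
Bits 100 -> E
Bits 100 -> E


Decoded message: FEEE


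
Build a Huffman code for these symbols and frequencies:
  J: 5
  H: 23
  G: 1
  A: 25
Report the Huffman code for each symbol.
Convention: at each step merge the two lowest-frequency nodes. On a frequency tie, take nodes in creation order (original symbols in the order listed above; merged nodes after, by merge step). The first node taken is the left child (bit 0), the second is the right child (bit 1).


Huffman tree construction:
Step 1: Merge G(1) + J(5) = 6
Step 2: Merge (G+J)(6) + H(23) = 29
Step 3: Merge A(25) + ((G+J)+H)(29) = 54
Read each symbol's code off the tree from the root (left child = 0, right child = 1).

Codes:
  J: 101 (length 3)
  H: 11 (length 2)
  G: 100 (length 3)
  A: 0 (length 1)
Average code length: 89/54 = 1.6481 bits/symbol


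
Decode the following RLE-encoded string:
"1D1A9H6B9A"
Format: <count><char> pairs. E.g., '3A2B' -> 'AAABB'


Expanding each <count><char> pair:
  1D -> 'D'
  1A -> 'A'
  9H -> 'HHHHHHHHH'
  6B -> 'BBBBBB'
  9A -> 'AAAAAAAAA'

Decoded = DAHHHHHHHHHBBBBBBAAAAAAAAA


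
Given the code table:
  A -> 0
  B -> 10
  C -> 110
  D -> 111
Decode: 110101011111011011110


Decoding:
110 -> C
10 -> B
10 -> B
111 -> D
110 -> C
110 -> C
111 -> D
10 -> B


Result: CBBDCCDB


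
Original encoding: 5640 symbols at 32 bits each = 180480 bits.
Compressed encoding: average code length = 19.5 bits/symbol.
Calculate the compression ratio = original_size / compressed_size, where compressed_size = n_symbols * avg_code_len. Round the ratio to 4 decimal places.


original_size = n_symbols * orig_bits = 5640 * 32 = 180480 bits
compressed_size = n_symbols * avg_code_len = 5640 * 19.5 = 109980.0 bits
ratio = original_size / compressed_size = 180480 / 109980.0 = 1.641

Compression ratio = 1.641


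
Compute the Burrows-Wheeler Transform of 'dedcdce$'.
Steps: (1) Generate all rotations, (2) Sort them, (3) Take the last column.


Rotations (sorted):
  0: $dedcdce -> last char: e
  1: cdce$ded -> last char: d
  2: ce$dedcd -> last char: d
  3: dcdce$de -> last char: e
  4: dce$dedc -> last char: c
  5: dedcdce$ -> last char: $
  6: e$dedcdc -> last char: c
  7: edcdce$d -> last char: d


BWT = eddec$cd


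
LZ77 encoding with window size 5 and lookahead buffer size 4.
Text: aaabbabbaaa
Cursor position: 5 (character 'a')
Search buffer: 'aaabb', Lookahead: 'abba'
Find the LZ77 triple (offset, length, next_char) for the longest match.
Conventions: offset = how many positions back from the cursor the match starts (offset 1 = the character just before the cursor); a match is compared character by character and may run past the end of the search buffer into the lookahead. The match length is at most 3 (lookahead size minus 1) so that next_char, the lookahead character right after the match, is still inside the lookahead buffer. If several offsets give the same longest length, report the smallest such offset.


Try each offset into the search buffer:
  offset=1 (pos 4, char 'b'): match length 0
  offset=2 (pos 3, char 'b'): match length 0
  offset=3 (pos 2, char 'a'): match length 3
  offset=4 (pos 1, char 'a'): match length 1
  offset=5 (pos 0, char 'a'): match length 1
Longest match has length 3 at offset 3.
next_char = character at position 5 + 3 = 8 -> 'a'

Best match: offset=3, length=3 (matching 'abb' starting at position 2)
LZ77 triple: (3, 3, 'a')


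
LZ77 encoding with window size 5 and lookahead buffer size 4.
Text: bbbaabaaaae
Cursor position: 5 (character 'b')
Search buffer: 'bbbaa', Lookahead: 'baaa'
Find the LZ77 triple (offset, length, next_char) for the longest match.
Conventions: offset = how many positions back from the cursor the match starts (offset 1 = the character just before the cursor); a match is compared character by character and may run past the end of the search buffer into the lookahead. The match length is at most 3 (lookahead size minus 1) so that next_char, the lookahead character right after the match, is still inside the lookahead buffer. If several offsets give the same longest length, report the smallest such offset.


Try each offset into the search buffer:
  offset=1 (pos 4, char 'a'): match length 0
  offset=2 (pos 3, char 'a'): match length 0
  offset=3 (pos 2, char 'b'): match length 3
  offset=4 (pos 1, char 'b'): match length 1
  offset=5 (pos 0, char 'b'): match length 1
Longest match has length 3 at offset 3.
next_char = character at position 5 + 3 = 8 -> 'a'

Best match: offset=3, length=3 (matching 'baa' starting at position 2)
LZ77 triple: (3, 3, 'a')


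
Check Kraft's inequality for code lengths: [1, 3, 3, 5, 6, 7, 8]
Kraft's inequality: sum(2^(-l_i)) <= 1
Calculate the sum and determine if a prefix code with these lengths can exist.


Sum = 2^(-1) + 2^(-3) + 2^(-3) + 2^(-5) + 2^(-6) + 2^(-7) + 2^(-8)
    = 0.5 + 0.125 + 0.125 + 0.03125 + 0.015625 + 0.0078125 + 0.00390625
    = 207/256 = 0.80859375
Since 0.80859375 <= 1, Kraft's inequality IS satisfied.
A prefix code with these lengths CAN exist.

Kraft sum = 0.80859375. Satisfied.


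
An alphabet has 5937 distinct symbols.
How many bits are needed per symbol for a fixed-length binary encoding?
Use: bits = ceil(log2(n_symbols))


log2(5937) = 12.5355
Bracket: 2^12 = 4096 < 5937 <= 2^13 = 8192
So ceil(log2(5937)) = 13

bits = ceil(log2(5937)) = ceil(12.5355) = 13 bits


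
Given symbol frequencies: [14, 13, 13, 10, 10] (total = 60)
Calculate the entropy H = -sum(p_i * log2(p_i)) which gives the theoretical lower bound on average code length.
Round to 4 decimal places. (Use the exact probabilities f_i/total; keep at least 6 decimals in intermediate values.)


Per-symbol terms -p_i * log2(p_i) with p_i = f_i/60:
  p = 14/60 = 0.233333: log2(p) = -2.099536, -p*log2(p) = 0.489892
  p = 13/60 = 0.216667: log2(p) = -2.206451, -p*log2(p) = 0.478064
  p = 13/60 = 0.216667: log2(p) = -2.206451, -p*log2(p) = 0.478064
  p = 10/60 = 0.166667: log2(p) = -2.584963, -p*log2(p) = 0.430827
  p = 10/60 = 0.166667: log2(p) = -2.584963, -p*log2(p) = 0.430827
H = 0.489892 + 0.478064 + 0.478064 + 0.430827 + 0.430827 = 2.307674

H = 2.3077 bits/symbol


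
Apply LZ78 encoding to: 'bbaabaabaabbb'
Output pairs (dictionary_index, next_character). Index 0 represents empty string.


LZ78 encoding steps:
Dictionary: {0: ''}
Step 1: w='' (idx 0), next='b' -> output (0, 'b'), add 'b' as idx 1
Step 2: w='b' (idx 1), next='a' -> output (1, 'a'), add 'ba' as idx 2
Step 3: w='' (idx 0), next='a' -> output (0, 'a'), add 'a' as idx 3
Step 4: w='ba' (idx 2), next='a' -> output (2, 'a'), add 'baa' as idx 4
Step 5: w='baa' (idx 4), next='b' -> output (4, 'b'), add 'baab' as idx 5
Step 6: w='b' (idx 1), next='b' -> output (1, 'b'), add 'bb' as idx 6


Encoded: [(0, 'b'), (1, 'a'), (0, 'a'), (2, 'a'), (4, 'b'), (1, 'b')]


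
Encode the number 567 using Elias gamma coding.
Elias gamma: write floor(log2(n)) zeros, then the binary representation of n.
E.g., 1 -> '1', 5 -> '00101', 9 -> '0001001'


num_bits = floor(log2(567)) + 1 = 10
leading_zeros = num_bits - 1 = 9
binary(567) = 1000110111

Elias gamma(567) = '000000000' + '1000110111' = 0000000001000110111 (19 bits)


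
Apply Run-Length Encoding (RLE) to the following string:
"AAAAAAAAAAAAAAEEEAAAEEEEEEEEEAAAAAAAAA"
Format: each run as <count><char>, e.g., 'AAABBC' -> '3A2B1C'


Scanning runs left to right:
  i=0: run of 'A' x 14 -> '14A'
  i=14: run of 'E' x 3 -> '3E'
  i=17: run of 'A' x 3 -> '3A'
  i=20: run of 'E' x 9 -> '9E'
  i=29: run of 'A' x 9 -> '9A'

RLE = 14A3E3A9E9A


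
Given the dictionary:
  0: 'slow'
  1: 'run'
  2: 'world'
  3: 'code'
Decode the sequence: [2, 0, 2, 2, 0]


Look up each index in the dictionary:
  2 -> 'world'
  0 -> 'slow'
  2 -> 'world'
  2 -> 'world'
  0 -> 'slow'

Decoded: "world slow world world slow"


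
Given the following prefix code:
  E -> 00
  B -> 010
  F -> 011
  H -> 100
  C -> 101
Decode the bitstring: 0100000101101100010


Decoding step by step:
Bits 010 -> B
Bits 00 -> E
Bits 00 -> E
Bits 101 -> C
Bits 101 -> C
Bits 100 -> H
Bits 010 -> B


Decoded message: BEECCHB


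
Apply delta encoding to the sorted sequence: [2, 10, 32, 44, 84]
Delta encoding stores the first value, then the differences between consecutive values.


First value: 2
Deltas:
  10 - 2 = 8
  32 - 10 = 22
  44 - 32 = 12
  84 - 44 = 40


Delta encoded: [2, 8, 22, 12, 40]


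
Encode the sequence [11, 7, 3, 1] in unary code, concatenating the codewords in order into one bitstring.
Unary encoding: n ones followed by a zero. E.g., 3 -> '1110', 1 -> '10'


Encode each number as n ones followed by a terminating 0:
  11 -> 111111111110 (12 bits)
  7 -> 11111110 (8 bits)
  3 -> 1110 (4 bits)
  1 -> 10 (2 bits)
Total length = 12 + 8 + 4 + 2 = 26 bits.

Unary([11, 7, 3, 1]) = 11111111111011111110111010 (26 bits)


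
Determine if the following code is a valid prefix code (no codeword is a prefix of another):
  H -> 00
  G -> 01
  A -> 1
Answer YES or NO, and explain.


Checking each pair (does one codeword prefix another?):
  H='00' vs G='01': no prefix
  H='00' vs A='1': no prefix
  G='01' vs H='00': no prefix
  G='01' vs A='1': no prefix
  A='1' vs H='00': no prefix
  A='1' vs G='01': no prefix
No violation found over all pairs.

YES -- this is a valid prefix code. No codeword is a prefix of any other codeword.


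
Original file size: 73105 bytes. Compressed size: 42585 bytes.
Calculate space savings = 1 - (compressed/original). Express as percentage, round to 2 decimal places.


ratio = compressed/original = 42585/73105 = 0.582518
savings = 1 - ratio = 1 - 0.582518 = 0.417482
as a percentage: 0.417482 * 100 = 41.75%

Space savings = 1 - 42585/73105 = 41.75%


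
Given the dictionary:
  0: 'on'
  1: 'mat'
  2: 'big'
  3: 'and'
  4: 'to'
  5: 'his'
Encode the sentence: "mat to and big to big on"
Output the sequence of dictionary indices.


Look up each word in the dictionary:
  'mat' -> 1
  'to' -> 4
  'and' -> 3
  'big' -> 2
  'to' -> 4
  'big' -> 2
  'on' -> 0

Encoded: [1, 4, 3, 2, 4, 2, 0]


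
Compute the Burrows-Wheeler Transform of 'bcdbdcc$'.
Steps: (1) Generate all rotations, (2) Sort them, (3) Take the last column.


Rotations (sorted):
  0: $bcdbdcc -> last char: c
  1: bcdbdcc$ -> last char: $
  2: bdcc$bcd -> last char: d
  3: c$bcdbdc -> last char: c
  4: cc$bcdbd -> last char: d
  5: cdbdcc$b -> last char: b
  6: dbdcc$bc -> last char: c
  7: dcc$bcdb -> last char: b


BWT = c$dcdbcb


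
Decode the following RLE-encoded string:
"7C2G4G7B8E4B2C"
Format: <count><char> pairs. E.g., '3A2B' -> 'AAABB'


Expanding each <count><char> pair:
  7C -> 'CCCCCCC'
  2G -> 'GG'
  4G -> 'GGGG'
  7B -> 'BBBBBBB'
  8E -> 'EEEEEEEE'
  4B -> 'BBBB'
  2C -> 'CC'

Decoded = CCCCCCCGGGGGGBBBBBBBEEEEEEEEBBBBCC


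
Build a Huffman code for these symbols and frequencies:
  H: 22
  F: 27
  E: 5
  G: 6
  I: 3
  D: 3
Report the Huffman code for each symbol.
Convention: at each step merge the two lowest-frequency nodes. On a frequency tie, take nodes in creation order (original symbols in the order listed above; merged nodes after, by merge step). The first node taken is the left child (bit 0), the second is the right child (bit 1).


Huffman tree construction:
Step 1: Merge I(3) + D(3) = 6
Step 2: Merge E(5) + G(6) = 11
Step 3: Merge (I+D)(6) + (E+G)(11) = 17
Step 4: Merge ((I+D)+(E+G))(17) + H(22) = 39
Step 5: Merge F(27) + (((I+D)+(E+G))+H)(39) = 66
Read each symbol's code off the tree from the root (left child = 0, right child = 1).

Codes:
  H: 11 (length 2)
  F: 0 (length 1)
  E: 1010 (length 4)
  G: 1011 (length 4)
  I: 1000 (length 4)
  D: 1001 (length 4)
Average code length: 139/66 = 2.1061 bits/symbol


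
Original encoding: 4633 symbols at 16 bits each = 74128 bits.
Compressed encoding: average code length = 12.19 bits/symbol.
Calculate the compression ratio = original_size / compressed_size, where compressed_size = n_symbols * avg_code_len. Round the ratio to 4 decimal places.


original_size = n_symbols * orig_bits = 4633 * 16 = 74128 bits
compressed_size = n_symbols * avg_code_len = 4633 * 12.19 = 56476.27 bits
ratio = original_size / compressed_size = 74128 / 56476.27 = 1.3126

Compression ratio = 1.3126


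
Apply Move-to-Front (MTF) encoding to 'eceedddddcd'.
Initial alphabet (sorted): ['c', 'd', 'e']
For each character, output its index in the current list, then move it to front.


MTF encoding:
'e': index 2 in ['c', 'd', 'e'] -> ['e', 'c', 'd']
'c': index 1 in ['e', 'c', 'd'] -> ['c', 'e', 'd']
'e': index 1 in ['c', 'e', 'd'] -> ['e', 'c', 'd']
'e': index 0 in ['e', 'c', 'd'] -> ['e', 'c', 'd']
'd': index 2 in ['e', 'c', 'd'] -> ['d', 'e', 'c']
'd': index 0 in ['d', 'e', 'c'] -> ['d', 'e', 'c']
'd': index 0 in ['d', 'e', 'c'] -> ['d', 'e', 'c']
'd': index 0 in ['d', 'e', 'c'] -> ['d', 'e', 'c']
'd': index 0 in ['d', 'e', 'c'] -> ['d', 'e', 'c']
'c': index 2 in ['d', 'e', 'c'] -> ['c', 'd', 'e']
'd': index 1 in ['c', 'd', 'e'] -> ['d', 'c', 'e']


Output: [2, 1, 1, 0, 2, 0, 0, 0, 0, 2, 1]


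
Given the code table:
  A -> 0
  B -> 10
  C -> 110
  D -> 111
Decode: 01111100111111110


Decoding:
0 -> A
111 -> D
110 -> C
0 -> A
111 -> D
111 -> D
110 -> C


Result: ADCADDC


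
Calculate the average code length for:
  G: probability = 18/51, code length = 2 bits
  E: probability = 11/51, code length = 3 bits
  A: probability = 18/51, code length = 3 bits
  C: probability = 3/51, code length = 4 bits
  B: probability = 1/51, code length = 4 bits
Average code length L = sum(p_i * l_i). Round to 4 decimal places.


Weighted contributions p_i * l_i:
  G: (18/51) * 2 = 36/51
  E: (11/51) * 3 = 33/51
  A: (18/51) * 3 = 54/51
  C: (3/51) * 4 = 12/51
  B: (1/51) * 4 = 4/51
Sum = (36 + 33 + 54 + 12 + 4)/51 = 139/51

L = 139/51 = 2.7255 bits/symbol


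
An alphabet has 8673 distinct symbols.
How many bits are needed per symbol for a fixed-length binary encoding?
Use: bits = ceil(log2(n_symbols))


log2(8673) = 13.0823
Bracket: 2^13 = 8192 < 8673 <= 2^14 = 16384
So ceil(log2(8673)) = 14

bits = ceil(log2(8673)) = ceil(13.0823) = 14 bits


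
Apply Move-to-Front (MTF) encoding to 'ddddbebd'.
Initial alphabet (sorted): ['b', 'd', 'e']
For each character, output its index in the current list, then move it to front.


MTF encoding:
'd': index 1 in ['b', 'd', 'e'] -> ['d', 'b', 'e']
'd': index 0 in ['d', 'b', 'e'] -> ['d', 'b', 'e']
'd': index 0 in ['d', 'b', 'e'] -> ['d', 'b', 'e']
'd': index 0 in ['d', 'b', 'e'] -> ['d', 'b', 'e']
'b': index 1 in ['d', 'b', 'e'] -> ['b', 'd', 'e']
'e': index 2 in ['b', 'd', 'e'] -> ['e', 'b', 'd']
'b': index 1 in ['e', 'b', 'd'] -> ['b', 'e', 'd']
'd': index 2 in ['b', 'e', 'd'] -> ['d', 'b', 'e']


Output: [1, 0, 0, 0, 1, 2, 1, 2]


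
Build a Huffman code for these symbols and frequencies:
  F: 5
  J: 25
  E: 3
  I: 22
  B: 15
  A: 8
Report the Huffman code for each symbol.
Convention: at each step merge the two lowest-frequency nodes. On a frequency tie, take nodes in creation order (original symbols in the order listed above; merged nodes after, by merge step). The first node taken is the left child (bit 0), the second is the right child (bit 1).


Huffman tree construction:
Step 1: Merge E(3) + F(5) = 8
Step 2: Merge A(8) + (E+F)(8) = 16
Step 3: Merge B(15) + (A+(E+F))(16) = 31
Step 4: Merge I(22) + J(25) = 47
Step 5: Merge (B+(A+(E+F)))(31) + (I+J)(47) = 78
Read each symbol's code off the tree from the root (left child = 0, right child = 1).

Codes:
  F: 0111 (length 4)
  J: 11 (length 2)
  E: 0110 (length 4)
  I: 10 (length 2)
  B: 00 (length 2)
  A: 010 (length 3)
Average code length: 180/78 = 2.3077 bits/symbol


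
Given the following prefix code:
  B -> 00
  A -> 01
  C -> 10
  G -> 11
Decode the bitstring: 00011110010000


Decoding step by step:
Bits 00 -> B
Bits 01 -> A
Bits 11 -> G
Bits 10 -> C
Bits 01 -> A
Bits 00 -> B
Bits 00 -> B


Decoded message: BAGCABB


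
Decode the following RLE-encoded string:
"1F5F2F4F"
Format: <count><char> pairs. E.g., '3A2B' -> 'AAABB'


Expanding each <count><char> pair:
  1F -> 'F'
  5F -> 'FFFFF'
  2F -> 'FF'
  4F -> 'FFFF'

Decoded = FFFFFFFFFFFF


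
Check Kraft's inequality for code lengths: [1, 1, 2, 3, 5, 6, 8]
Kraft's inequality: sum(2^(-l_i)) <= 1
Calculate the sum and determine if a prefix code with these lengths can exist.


Sum = 2^(-1) + 2^(-1) + 2^(-2) + 2^(-3) + 2^(-5) + 2^(-6) + 2^(-8)
    = 0.5 + 0.5 + 0.25 + 0.125 + 0.03125 + 0.015625 + 0.00390625
    = 365/256 = 1.42578125
Since 1.42578125 > 1, Kraft's inequality is NOT satisfied.
A prefix code with these lengths CANNOT exist.

Kraft sum = 1.42578125. Not satisfied.


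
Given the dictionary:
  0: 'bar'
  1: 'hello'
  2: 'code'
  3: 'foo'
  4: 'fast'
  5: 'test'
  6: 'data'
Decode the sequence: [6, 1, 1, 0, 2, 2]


Look up each index in the dictionary:
  6 -> 'data'
  1 -> 'hello'
  1 -> 'hello'
  0 -> 'bar'
  2 -> 'code'
  2 -> 'code'

Decoded: "data hello hello bar code code"


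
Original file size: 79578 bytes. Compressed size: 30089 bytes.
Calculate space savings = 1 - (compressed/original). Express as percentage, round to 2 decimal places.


ratio = compressed/original = 30089/79578 = 0.378107
savings = 1 - ratio = 1 - 0.378107 = 0.621893
as a percentage: 0.621893 * 100 = 62.19%

Space savings = 1 - 30089/79578 = 62.19%


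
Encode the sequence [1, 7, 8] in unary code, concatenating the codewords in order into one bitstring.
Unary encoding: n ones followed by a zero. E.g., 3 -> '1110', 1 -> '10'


Encode each number as n ones followed by a terminating 0:
  1 -> 10 (2 bits)
  7 -> 11111110 (8 bits)
  8 -> 111111110 (9 bits)
Total length = 2 + 8 + 9 = 19 bits.

Unary([1, 7, 8]) = 1011111110111111110 (19 bits)


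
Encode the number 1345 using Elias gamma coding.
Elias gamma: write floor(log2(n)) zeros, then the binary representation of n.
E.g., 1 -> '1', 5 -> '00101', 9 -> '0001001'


num_bits = floor(log2(1345)) + 1 = 11
leading_zeros = num_bits - 1 = 10
binary(1345) = 10101000001

Elias gamma(1345) = '0000000000' + '10101000001' = 000000000010101000001 (21 bits)


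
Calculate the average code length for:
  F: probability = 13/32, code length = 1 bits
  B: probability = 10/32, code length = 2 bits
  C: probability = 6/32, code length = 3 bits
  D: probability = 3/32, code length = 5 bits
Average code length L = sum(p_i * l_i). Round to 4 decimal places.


Weighted contributions p_i * l_i:
  F: (13/32) * 1 = 13/32
  B: (10/32) * 2 = 20/32
  C: (6/32) * 3 = 18/32
  D: (3/32) * 5 = 15/32
Sum = (13 + 20 + 18 + 15)/32 = 66/32

L = 66/32 = 2.0625 bits/symbol


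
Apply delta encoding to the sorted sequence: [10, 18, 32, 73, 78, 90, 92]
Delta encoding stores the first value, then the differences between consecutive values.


First value: 10
Deltas:
  18 - 10 = 8
  32 - 18 = 14
  73 - 32 = 41
  78 - 73 = 5
  90 - 78 = 12
  92 - 90 = 2


Delta encoded: [10, 8, 14, 41, 5, 12, 2]


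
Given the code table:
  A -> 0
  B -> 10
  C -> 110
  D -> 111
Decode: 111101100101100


Decoding:
111 -> D
10 -> B
110 -> C
0 -> A
10 -> B
110 -> C
0 -> A


Result: DBCABCA


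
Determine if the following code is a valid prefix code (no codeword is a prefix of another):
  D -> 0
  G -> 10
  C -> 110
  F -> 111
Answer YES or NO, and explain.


Checking each pair (does one codeword prefix another?):
  D='0' vs G='10': no prefix
  D='0' vs C='110': no prefix
  D='0' vs F='111': no prefix
  G='10' vs D='0': no prefix
  G='10' vs C='110': no prefix
  G='10' vs F='111': no prefix
  C='110' vs D='0': no prefix
  C='110' vs G='10': no prefix
  C='110' vs F='111': no prefix
  F='111' vs D='0': no prefix
  F='111' vs G='10': no prefix
  F='111' vs C='110': no prefix
No violation found over all pairs.

YES -- this is a valid prefix code. No codeword is a prefix of any other codeword.


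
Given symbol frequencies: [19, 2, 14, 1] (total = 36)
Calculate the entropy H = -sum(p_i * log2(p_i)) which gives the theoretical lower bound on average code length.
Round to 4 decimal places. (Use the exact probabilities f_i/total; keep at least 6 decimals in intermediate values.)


Per-symbol terms -p_i * log2(p_i) with p_i = f_i/36:
  p = 19/36 = 0.527778: log2(p) = -0.921997, -p*log2(p) = 0.486610
  p = 2/36 = 0.055556: log2(p) = -4.169925, -p*log2(p) = 0.231663
  p = 14/36 = 0.388889: log2(p) = -1.362570, -p*log2(p) = 0.529888
  p = 1/36 = 0.027778: log2(p) = -5.169925, -p*log2(p) = 0.143609
H = 0.486610 + 0.231663 + 0.529888 + 0.143609 = 1.391770

H = 1.3918 bits/symbol


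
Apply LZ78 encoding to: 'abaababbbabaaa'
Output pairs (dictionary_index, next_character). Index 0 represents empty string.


LZ78 encoding steps:
Dictionary: {0: ''}
Step 1: w='' (idx 0), next='a' -> output (0, 'a'), add 'a' as idx 1
Step 2: w='' (idx 0), next='b' -> output (0, 'b'), add 'b' as idx 2
Step 3: w='a' (idx 1), next='a' -> output (1, 'a'), add 'aa' as idx 3
Step 4: w='b' (idx 2), next='a' -> output (2, 'a'), add 'ba' as idx 4
Step 5: w='b' (idx 2), next='b' -> output (2, 'b'), add 'bb' as idx 5
Step 6: w='ba' (idx 4), next='b' -> output (4, 'b'), add 'bab' as idx 6
Step 7: w='aa' (idx 3), next='a' -> output (3, 'a'), add 'aaa' as idx 7


Encoded: [(0, 'a'), (0, 'b'), (1, 'a'), (2, 'a'), (2, 'b'), (4, 'b'), (3, 'a')]


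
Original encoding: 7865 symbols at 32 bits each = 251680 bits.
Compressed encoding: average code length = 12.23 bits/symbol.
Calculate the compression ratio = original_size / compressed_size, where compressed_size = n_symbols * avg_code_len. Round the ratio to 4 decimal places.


original_size = n_symbols * orig_bits = 7865 * 32 = 251680 bits
compressed_size = n_symbols * avg_code_len = 7865 * 12.23 = 96188.95 bits
ratio = original_size / compressed_size = 251680 / 96188.95 = 2.6165

Compression ratio = 2.6165


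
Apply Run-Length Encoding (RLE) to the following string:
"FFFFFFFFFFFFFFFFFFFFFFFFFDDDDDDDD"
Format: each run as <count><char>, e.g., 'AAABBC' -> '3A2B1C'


Scanning runs left to right:
  i=0: run of 'F' x 25 -> '25F'
  i=25: run of 'D' x 8 -> '8D'

RLE = 25F8D


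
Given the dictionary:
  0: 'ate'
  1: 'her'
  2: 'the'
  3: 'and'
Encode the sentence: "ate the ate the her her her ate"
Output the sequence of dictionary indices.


Look up each word in the dictionary:
  'ate' -> 0
  'the' -> 2
  'ate' -> 0
  'the' -> 2
  'her' -> 1
  'her' -> 1
  'her' -> 1
  'ate' -> 0

Encoded: [0, 2, 0, 2, 1, 1, 1, 0]


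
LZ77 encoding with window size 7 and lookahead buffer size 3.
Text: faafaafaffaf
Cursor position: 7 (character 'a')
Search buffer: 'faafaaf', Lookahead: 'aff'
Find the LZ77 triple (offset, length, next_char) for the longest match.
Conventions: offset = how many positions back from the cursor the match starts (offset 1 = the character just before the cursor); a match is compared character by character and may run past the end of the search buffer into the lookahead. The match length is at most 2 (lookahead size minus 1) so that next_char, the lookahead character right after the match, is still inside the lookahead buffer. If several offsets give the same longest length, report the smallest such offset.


Try each offset into the search buffer:
  offset=1 (pos 6, char 'f'): match length 0
  offset=2 (pos 5, char 'a'): match length 2
  offset=3 (pos 4, char 'a'): match length 1
  offset=4 (pos 3, char 'f'): match length 0
  offset=5 (pos 2, char 'a'): match length 2
  offset=6 (pos 1, char 'a'): match length 1
  offset=7 (pos 0, char 'f'): match length 0
Longest match has length 2, found at offsets 2, 5; take the smallest, offset 2.
next_char = character at position 7 + 2 = 9 -> 'f'

Best match: offset=2, length=2 (matching 'af' starting at position 5)
LZ77 triple: (2, 2, 'f')


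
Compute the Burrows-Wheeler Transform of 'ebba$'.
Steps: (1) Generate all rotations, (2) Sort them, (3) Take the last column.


Rotations (sorted):
  0: $ebba -> last char: a
  1: a$ebb -> last char: b
  2: ba$eb -> last char: b
  3: bba$e -> last char: e
  4: ebba$ -> last char: $


BWT = abbe$


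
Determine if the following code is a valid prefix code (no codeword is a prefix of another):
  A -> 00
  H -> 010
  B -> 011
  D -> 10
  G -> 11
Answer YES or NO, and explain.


Checking each pair (does one codeword prefix another?):
  A='00' vs H='010': no prefix
  A='00' vs B='011': no prefix
  A='00' vs D='10': no prefix
  A='00' vs G='11': no prefix
  H='010' vs A='00': no prefix
  H='010' vs B='011': no prefix
  H='010' vs D='10': no prefix
  H='010' vs G='11': no prefix
  B='011' vs A='00': no prefix
  B='011' vs H='010': no prefix
  B='011' vs D='10': no prefix
  B='011' vs G='11': no prefix
  D='10' vs A='00': no prefix
  D='10' vs H='010': no prefix
  D='10' vs B='011': no prefix
  D='10' vs G='11': no prefix
  G='11' vs A='00': no prefix
  G='11' vs H='010': no prefix
  G='11' vs B='011': no prefix
  G='11' vs D='10': no prefix
No violation found over all pairs.

YES -- this is a valid prefix code. No codeword is a prefix of any other codeword.


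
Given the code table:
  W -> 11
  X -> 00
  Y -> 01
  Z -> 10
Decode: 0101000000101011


Decoding:
01 -> Y
01 -> Y
00 -> X
00 -> X
00 -> X
10 -> Z
10 -> Z
11 -> W


Result: YYXXXZZW


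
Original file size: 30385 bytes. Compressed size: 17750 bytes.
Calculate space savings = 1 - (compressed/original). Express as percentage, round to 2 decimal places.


ratio = compressed/original = 17750/30385 = 0.58417
savings = 1 - ratio = 1 - 0.58417 = 0.41583
as a percentage: 0.41583 * 100 = 41.58%

Space savings = 1 - 17750/30385 = 41.58%


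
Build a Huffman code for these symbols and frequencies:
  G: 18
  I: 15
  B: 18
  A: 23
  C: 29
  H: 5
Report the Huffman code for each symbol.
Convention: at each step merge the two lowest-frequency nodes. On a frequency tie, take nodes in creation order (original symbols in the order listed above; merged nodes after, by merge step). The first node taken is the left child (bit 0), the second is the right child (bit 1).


Huffman tree construction:
Step 1: Merge H(5) + I(15) = 20
Step 2: Merge G(18) + B(18) = 36
Step 3: Merge (H+I)(20) + A(23) = 43
Step 4: Merge C(29) + (G+B)(36) = 65
Step 5: Merge ((H+I)+A)(43) + (C+(G+B))(65) = 108
Read each symbol's code off the tree from the root (left child = 0, right child = 1).

Codes:
  G: 110 (length 3)
  I: 001 (length 3)
  B: 111 (length 3)
  A: 01 (length 2)
  C: 10 (length 2)
  H: 000 (length 3)
Average code length: 272/108 = 2.5185 bits/symbol


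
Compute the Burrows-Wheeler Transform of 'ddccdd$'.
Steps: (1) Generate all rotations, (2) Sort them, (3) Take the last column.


Rotations (sorted):
  0: $ddccdd -> last char: d
  1: ccdd$dd -> last char: d
  2: cdd$ddc -> last char: c
  3: d$ddccd -> last char: d
  4: dccdd$d -> last char: d
  5: dd$ddcc -> last char: c
  6: ddccdd$ -> last char: $


BWT = ddcddc$


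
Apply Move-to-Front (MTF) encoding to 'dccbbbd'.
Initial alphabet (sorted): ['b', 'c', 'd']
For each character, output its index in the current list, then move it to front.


MTF encoding:
'd': index 2 in ['b', 'c', 'd'] -> ['d', 'b', 'c']
'c': index 2 in ['d', 'b', 'c'] -> ['c', 'd', 'b']
'c': index 0 in ['c', 'd', 'b'] -> ['c', 'd', 'b']
'b': index 2 in ['c', 'd', 'b'] -> ['b', 'c', 'd']
'b': index 0 in ['b', 'c', 'd'] -> ['b', 'c', 'd']
'b': index 0 in ['b', 'c', 'd'] -> ['b', 'c', 'd']
'd': index 2 in ['b', 'c', 'd'] -> ['d', 'b', 'c']


Output: [2, 2, 0, 2, 0, 0, 2]


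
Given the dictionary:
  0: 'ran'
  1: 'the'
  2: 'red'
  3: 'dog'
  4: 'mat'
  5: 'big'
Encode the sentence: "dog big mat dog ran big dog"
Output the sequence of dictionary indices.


Look up each word in the dictionary:
  'dog' -> 3
  'big' -> 5
  'mat' -> 4
  'dog' -> 3
  'ran' -> 0
  'big' -> 5
  'dog' -> 3

Encoded: [3, 5, 4, 3, 0, 5, 3]


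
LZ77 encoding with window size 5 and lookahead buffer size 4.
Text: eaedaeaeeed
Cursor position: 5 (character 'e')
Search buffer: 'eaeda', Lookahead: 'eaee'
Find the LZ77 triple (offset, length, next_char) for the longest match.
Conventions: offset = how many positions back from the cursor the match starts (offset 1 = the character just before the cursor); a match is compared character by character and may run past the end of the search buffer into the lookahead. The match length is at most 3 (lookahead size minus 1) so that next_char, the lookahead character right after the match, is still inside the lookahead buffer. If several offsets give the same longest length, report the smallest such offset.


Try each offset into the search buffer:
  offset=1 (pos 4, char 'a'): match length 0
  offset=2 (pos 3, char 'd'): match length 0
  offset=3 (pos 2, char 'e'): match length 1
  offset=4 (pos 1, char 'a'): match length 0
  offset=5 (pos 0, char 'e'): match length 3
Longest match has length 3 at offset 5.
next_char = character at position 5 + 3 = 8 -> 'e'

Best match: offset=5, length=3 (matching 'eae' starting at position 0)
LZ77 triple: (5, 3, 'e')


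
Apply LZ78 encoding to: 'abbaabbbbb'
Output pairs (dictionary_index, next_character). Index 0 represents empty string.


LZ78 encoding steps:
Dictionary: {0: ''}
Step 1: w='' (idx 0), next='a' -> output (0, 'a'), add 'a' as idx 1
Step 2: w='' (idx 0), next='b' -> output (0, 'b'), add 'b' as idx 2
Step 3: w='b' (idx 2), next='a' -> output (2, 'a'), add 'ba' as idx 3
Step 4: w='a' (idx 1), next='b' -> output (1, 'b'), add 'ab' as idx 4
Step 5: w='b' (idx 2), next='b' -> output (2, 'b'), add 'bb' as idx 5
Step 6: w='bb' (idx 5), end of input -> output (5, '')


Encoded: [(0, 'a'), (0, 'b'), (2, 'a'), (1, 'b'), (2, 'b'), (5, '')]


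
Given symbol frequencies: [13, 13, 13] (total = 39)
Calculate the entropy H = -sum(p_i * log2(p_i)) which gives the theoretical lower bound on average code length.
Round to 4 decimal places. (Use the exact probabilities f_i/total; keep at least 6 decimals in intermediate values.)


Per-symbol terms -p_i * log2(p_i) with p_i = f_i/39:
  p = 13/39 = 0.333333: log2(p) = -1.584963, -p*log2(p) = 0.528321
  p = 13/39 = 0.333333: log2(p) = -1.584963, -p*log2(p) = 0.528321
  p = 13/39 = 0.333333: log2(p) = -1.584963, -p*log2(p) = 0.528321
H = 0.528321 + 0.528321 + 0.528321 = 1.584963

H = 1.585 bits/symbol


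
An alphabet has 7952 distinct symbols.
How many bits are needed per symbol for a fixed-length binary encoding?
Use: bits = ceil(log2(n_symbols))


log2(7952) = 12.9571
Bracket: 2^12 = 4096 < 7952 <= 2^13 = 8192
So ceil(log2(7952)) = 13

bits = ceil(log2(7952)) = ceil(12.9571) = 13 bits


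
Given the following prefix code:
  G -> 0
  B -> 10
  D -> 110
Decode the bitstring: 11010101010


Decoding step by step:
Bits 110 -> D
Bits 10 -> B
Bits 10 -> B
Bits 10 -> B
Bits 10 -> B


Decoded message: DBBBB


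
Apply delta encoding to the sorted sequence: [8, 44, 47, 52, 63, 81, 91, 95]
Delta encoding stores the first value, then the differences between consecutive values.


First value: 8
Deltas:
  44 - 8 = 36
  47 - 44 = 3
  52 - 47 = 5
  63 - 52 = 11
  81 - 63 = 18
  91 - 81 = 10
  95 - 91 = 4


Delta encoded: [8, 36, 3, 5, 11, 18, 10, 4]


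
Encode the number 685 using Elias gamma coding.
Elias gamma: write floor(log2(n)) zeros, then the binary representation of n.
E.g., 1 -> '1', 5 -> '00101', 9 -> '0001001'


num_bits = floor(log2(685)) + 1 = 10
leading_zeros = num_bits - 1 = 9
binary(685) = 1010101101

Elias gamma(685) = '000000000' + '1010101101' = 0000000001010101101 (19 bits)


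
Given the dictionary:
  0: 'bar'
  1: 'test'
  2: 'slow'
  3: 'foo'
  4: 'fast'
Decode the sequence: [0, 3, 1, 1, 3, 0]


Look up each index in the dictionary:
  0 -> 'bar'
  3 -> 'foo'
  1 -> 'test'
  1 -> 'test'
  3 -> 'foo'
  0 -> 'bar'

Decoded: "bar foo test test foo bar"


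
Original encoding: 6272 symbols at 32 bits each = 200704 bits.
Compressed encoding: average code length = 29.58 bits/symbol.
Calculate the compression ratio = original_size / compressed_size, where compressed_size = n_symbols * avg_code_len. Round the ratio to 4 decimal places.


original_size = n_symbols * orig_bits = 6272 * 32 = 200704 bits
compressed_size = n_symbols * avg_code_len = 6272 * 29.58 = 185525.76 bits
ratio = original_size / compressed_size = 200704 / 185525.76 = 1.0818

Compression ratio = 1.0818


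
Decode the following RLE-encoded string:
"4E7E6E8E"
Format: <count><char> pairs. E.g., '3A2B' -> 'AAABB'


Expanding each <count><char> pair:
  4E -> 'EEEE'
  7E -> 'EEEEEEE'
  6E -> 'EEEEEE'
  8E -> 'EEEEEEEE'

Decoded = EEEEEEEEEEEEEEEEEEEEEEEEE


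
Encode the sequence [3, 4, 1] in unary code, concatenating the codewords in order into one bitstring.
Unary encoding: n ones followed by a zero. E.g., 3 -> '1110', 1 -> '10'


Encode each number as n ones followed by a terminating 0:
  3 -> 1110 (4 bits)
  4 -> 11110 (5 bits)
  1 -> 10 (2 bits)
Total length = 4 + 5 + 2 = 11 bits.

Unary([3, 4, 1]) = 11101111010 (11 bits)


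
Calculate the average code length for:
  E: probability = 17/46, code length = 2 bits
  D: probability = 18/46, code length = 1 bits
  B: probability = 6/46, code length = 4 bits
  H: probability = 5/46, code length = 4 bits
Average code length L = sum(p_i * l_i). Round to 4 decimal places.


Weighted contributions p_i * l_i:
  E: (17/46) * 2 = 34/46
  D: (18/46) * 1 = 18/46
  B: (6/46) * 4 = 24/46
  H: (5/46) * 4 = 20/46
Sum = (34 + 18 + 24 + 20)/46 = 96/46

L = 96/46 = 2.0870 bits/symbol


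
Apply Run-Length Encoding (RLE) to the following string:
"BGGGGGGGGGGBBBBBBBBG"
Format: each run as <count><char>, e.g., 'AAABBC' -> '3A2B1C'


Scanning runs left to right:
  i=0: run of 'B' x 1 -> '1B'
  i=1: run of 'G' x 10 -> '10G'
  i=11: run of 'B' x 8 -> '8B'
  i=19: run of 'G' x 1 -> '1G'

RLE = 1B10G8B1G


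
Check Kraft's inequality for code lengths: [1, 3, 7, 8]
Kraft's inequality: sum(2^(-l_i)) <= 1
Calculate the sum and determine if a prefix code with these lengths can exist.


Sum = 2^(-1) + 2^(-3) + 2^(-7) + 2^(-8)
    = 0.5 + 0.125 + 0.0078125 + 0.00390625
    = 163/256 = 0.63671875
Since 0.63671875 <= 1, Kraft's inequality IS satisfied.
A prefix code with these lengths CAN exist.

Kraft sum = 0.63671875. Satisfied.


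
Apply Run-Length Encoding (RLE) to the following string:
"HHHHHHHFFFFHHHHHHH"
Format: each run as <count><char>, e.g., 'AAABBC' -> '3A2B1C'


Scanning runs left to right:
  i=0: run of 'H' x 7 -> '7H'
  i=7: run of 'F' x 4 -> '4F'
  i=11: run of 'H' x 7 -> '7H'

RLE = 7H4F7H
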